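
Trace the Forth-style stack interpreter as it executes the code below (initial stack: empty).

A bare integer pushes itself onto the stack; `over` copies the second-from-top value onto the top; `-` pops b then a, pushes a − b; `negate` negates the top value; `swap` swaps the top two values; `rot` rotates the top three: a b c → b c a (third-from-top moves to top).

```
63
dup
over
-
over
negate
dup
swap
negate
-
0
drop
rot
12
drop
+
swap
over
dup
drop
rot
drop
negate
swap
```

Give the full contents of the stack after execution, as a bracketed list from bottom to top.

[63, 0]

63     → 63
dup    → 63 63
over   → 63 63 63
-      → 63 0
over   → 63 0 63
negate → 63 0 -63
dup    → 63 0 -63 -63
swap   → 63 0 -63 -63
negate → 63 0 -63 63
-      → 63 0 -126
0      → 63 0 -126 0
drop   → 63 0 -126
rot    → 0 -126 63
12     → 0 -126 63 12
drop   → 0 -126 63
+      → 0 -63
swap   → -63 0
over   → -63 0 -63
dup    → -63 0 -63 -63
drop   → -63 0 -63
rot    → 0 -63 -63
drop   → 0 -63
negate → 0 63
swap   → 63 0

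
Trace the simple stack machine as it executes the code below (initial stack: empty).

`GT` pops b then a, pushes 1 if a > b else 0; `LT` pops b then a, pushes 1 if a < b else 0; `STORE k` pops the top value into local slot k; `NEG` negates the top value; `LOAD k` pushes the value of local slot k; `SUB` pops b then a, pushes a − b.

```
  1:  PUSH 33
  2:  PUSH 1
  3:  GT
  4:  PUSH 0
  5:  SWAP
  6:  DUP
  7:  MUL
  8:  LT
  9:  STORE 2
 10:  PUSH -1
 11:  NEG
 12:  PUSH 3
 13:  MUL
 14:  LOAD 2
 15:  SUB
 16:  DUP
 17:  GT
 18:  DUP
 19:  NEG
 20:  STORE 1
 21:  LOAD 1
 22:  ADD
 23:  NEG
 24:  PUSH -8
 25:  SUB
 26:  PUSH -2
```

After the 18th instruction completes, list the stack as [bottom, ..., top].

[0, 0]

PUSH 33 : 33
PUSH 1  : 33 1
GT      : 1
PUSH 0  : 1 0
SWAP    : 0 1
DUP     : 0 1 1
MUL     : 0 1
LT      : 1
STORE 2 : (empty)
PUSH -1 : -1
NEG     : 1
PUSH 3  : 1 3
MUL     : 3
LOAD 2  : 3 1
SUB     : 2
DUP     : 2 2
GT      : 0
DUP     : 0 0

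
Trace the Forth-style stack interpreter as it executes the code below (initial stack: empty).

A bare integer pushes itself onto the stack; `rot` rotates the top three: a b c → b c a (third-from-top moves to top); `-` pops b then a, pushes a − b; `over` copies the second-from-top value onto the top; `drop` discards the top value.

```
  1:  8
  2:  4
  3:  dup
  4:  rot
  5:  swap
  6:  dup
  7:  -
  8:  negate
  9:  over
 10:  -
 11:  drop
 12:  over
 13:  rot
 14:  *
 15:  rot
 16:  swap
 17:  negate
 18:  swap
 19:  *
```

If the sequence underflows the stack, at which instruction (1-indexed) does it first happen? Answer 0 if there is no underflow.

15

8      : 8
4      : 8 4
dup    : 8 4 4
rot    : 4 4 8
swap   : 4 8 4
dup    : 4 8 4 4
-      : 4 8 0
negate : 4 8 0
over   : 4 8 0 8
-      : 4 8 -8
drop   : 4 8
over   : 4 8 4
rot    : 8 4 4
*      : 8 16
rot  — needs 3 operands, stack has 2 → underflow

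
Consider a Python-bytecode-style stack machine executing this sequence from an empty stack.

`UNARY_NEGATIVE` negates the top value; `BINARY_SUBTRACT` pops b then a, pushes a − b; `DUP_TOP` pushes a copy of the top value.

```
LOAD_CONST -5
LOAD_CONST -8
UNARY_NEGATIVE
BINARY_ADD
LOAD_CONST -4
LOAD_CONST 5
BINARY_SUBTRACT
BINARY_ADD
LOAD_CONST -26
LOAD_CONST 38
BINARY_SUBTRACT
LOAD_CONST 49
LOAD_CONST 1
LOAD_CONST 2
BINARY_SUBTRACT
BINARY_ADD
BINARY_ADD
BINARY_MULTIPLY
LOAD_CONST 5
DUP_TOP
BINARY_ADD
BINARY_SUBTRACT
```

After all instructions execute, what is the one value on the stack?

86

LOAD_CONST -5   → -5
LOAD_CONST -8   → -5 -8
UNARY_NEGATIVE  → -5 8
BINARY_ADD      → 3
LOAD_CONST -4   → 3 -4
LOAD_CONST 5    → 3 -4 5
BINARY_SUBTRACT → 3 -9
BINARY_ADD      → -6
LOAD_CONST -26  → -6 -26
LOAD_CONST 38   → -6 -26 38
BINARY_SUBTRACT → -6 -64
LOAD_CONST 49   → -6 -64 49
LOAD_CONST 1    → -6 -64 49 1
LOAD_CONST 2    → -6 -64 49 1 2
BINARY_SUBTRACT → -6 -64 49 -1
BINARY_ADD      → -6 -64 48
BINARY_ADD      → -6 -16
BINARY_MULTIPLY → 96
LOAD_CONST 5    → 96 5
DUP_TOP         → 96 5 5
BINARY_ADD      → 96 10
BINARY_SUBTRACT → 86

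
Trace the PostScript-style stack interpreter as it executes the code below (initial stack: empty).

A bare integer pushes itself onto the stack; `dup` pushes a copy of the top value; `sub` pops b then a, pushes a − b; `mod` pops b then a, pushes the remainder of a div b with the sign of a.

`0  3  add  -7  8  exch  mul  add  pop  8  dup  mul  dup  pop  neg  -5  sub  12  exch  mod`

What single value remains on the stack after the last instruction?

12

0    -> [0]
3    -> [0, 3]
add  -> [3]
-7   -> [3, -7]
8    -> [3, -7, 8]
exch -> [3, 8, -7]
mul  -> [3, -56]
add  -> [-53]
pop  -> []
8    -> [8]
dup  -> [8, 8]
mul  -> [64]
dup  -> [64, 64]
pop  -> [64]
neg  -> [-64]
-5   -> [-64, -5]
sub  -> [-59]
12   -> [-59, 12]
exch -> [12, -59]
mod  -> [12]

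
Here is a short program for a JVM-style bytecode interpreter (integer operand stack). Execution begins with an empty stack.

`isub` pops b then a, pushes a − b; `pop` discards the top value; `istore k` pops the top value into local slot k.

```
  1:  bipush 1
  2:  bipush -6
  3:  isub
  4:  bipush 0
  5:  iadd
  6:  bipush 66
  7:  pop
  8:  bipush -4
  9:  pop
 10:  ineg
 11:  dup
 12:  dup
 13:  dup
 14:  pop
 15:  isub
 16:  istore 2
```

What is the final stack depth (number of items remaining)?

1

bipush 1   1
bipush -6  1 -6
isub       7
bipush 0   7 0
iadd       7
bipush 66  7 66
pop        7
bipush -4  7 -4
pop        7
ineg       -7
dup        -7 -7
dup        -7 -7 -7
dup        -7 -7 -7 -7
pop        -7 -7 -7
isub       -7 0
istore 2   -7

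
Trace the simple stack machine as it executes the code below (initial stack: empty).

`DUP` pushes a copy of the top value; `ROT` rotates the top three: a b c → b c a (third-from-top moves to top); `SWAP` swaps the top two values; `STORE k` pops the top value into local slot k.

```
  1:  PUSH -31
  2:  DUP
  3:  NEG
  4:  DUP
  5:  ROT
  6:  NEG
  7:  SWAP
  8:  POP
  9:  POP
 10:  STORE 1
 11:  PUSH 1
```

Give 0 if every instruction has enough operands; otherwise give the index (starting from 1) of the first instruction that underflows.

PUSH -31 → -31
DUP      → -31 -31
NEG      → -31 31
DUP      → -31 31 31
ROT      → 31 31 -31
NEG      → 31 31 31
SWAP     → 31 31 31
POP      → 31 31
POP      → 31
STORE 1  → (empty)
PUSH 1   → 1

0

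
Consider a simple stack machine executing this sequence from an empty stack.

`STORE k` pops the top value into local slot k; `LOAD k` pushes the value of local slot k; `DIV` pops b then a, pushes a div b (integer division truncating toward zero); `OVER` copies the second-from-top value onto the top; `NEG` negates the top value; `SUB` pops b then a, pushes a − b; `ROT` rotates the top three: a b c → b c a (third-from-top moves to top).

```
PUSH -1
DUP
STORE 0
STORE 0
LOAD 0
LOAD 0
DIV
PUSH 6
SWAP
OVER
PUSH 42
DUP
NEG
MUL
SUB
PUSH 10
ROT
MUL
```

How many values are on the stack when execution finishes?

3

PUSH -1 : -1
DUP     : -1 -1
STORE 0 : -1
STORE 0 : (empty)
LOAD 0  : -1
LOAD 0  : -1 -1
DIV     : 1
PUSH 6  : 1 6
SWAP    : 6 1
OVER    : 6 1 6
PUSH 42 : 6 1 6 42
DUP     : 6 1 6 42 42
NEG     : 6 1 6 42 -42
MUL     : 6 1 6 -1764
SUB     : 6 1 1770
PUSH 10 : 6 1 1770 10
ROT     : 6 1770 10 1
MUL     : 6 1770 10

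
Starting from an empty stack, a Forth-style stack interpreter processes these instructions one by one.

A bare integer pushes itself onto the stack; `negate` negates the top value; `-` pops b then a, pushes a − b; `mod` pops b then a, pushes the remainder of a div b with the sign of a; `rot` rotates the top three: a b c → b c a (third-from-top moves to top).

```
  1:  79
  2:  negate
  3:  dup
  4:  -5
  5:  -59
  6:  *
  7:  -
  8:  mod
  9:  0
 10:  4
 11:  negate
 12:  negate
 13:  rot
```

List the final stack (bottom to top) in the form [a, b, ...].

79     : 79
negate : -79
dup    : -79 -79
-5     : -79 -79 -5
-59    : -79 -79 -5 -59
*      : -79 -79 295
-      : -79 -374
mod    : -79
0      : -79 0
4      : -79 0 4
negate : -79 0 -4
negate : -79 0 4
rot    : 0 4 -79

[0, 4, -79]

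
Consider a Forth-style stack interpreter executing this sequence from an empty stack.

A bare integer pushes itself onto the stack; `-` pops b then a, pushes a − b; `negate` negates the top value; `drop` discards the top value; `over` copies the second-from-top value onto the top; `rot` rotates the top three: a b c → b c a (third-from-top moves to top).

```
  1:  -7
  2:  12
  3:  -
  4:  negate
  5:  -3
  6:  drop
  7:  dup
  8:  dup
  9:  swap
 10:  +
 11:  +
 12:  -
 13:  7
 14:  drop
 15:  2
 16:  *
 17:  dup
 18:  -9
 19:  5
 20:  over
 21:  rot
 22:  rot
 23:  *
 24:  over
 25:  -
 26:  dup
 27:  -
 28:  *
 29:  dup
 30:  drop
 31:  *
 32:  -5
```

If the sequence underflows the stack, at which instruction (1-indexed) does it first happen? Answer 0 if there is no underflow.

-7     → -7
12     → -7 12
-      → -19
negate → 19
-3     → 19 -3
drop   → 19
dup    → 19 19
dup    → 19 19 19
swap   → 19 19 19
+      → 19 38
+      → 57
-  — needs 2 operands, stack has 1 → underflow

12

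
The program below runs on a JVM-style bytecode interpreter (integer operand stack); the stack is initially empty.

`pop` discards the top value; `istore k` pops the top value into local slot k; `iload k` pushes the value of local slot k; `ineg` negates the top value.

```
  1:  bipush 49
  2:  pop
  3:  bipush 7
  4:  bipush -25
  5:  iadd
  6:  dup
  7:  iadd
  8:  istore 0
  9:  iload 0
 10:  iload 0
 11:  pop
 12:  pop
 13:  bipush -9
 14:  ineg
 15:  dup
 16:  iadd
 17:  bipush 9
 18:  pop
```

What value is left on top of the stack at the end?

bipush 49  → 49
pop        → (empty)
bipush 7   → 7
bipush -25 → 7 -25
iadd       → -18
dup        → -18 -18
iadd       → -36
istore 0   → (empty)
iload 0    → -36
iload 0    → -36 -36
pop        → -36
pop        → (empty)
bipush -9  → -9
ineg       → 9
dup        → 9 9
iadd       → 18
bipush 9   → 18 9
pop        → 18

18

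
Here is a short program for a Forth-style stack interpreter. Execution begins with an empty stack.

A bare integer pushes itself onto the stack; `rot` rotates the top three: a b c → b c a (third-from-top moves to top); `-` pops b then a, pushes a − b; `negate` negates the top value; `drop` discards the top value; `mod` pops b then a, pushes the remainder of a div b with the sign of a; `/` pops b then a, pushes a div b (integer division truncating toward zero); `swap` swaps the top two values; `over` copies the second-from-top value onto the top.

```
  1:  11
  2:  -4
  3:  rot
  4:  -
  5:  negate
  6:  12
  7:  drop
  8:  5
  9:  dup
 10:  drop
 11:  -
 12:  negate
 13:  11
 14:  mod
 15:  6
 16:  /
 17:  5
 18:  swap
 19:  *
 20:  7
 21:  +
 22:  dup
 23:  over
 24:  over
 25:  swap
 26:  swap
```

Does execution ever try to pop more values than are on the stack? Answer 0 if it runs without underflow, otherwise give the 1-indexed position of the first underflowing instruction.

11  [11]
-4  [11, -4]
rot  — needs 3 operands, stack has 2 → underflow

3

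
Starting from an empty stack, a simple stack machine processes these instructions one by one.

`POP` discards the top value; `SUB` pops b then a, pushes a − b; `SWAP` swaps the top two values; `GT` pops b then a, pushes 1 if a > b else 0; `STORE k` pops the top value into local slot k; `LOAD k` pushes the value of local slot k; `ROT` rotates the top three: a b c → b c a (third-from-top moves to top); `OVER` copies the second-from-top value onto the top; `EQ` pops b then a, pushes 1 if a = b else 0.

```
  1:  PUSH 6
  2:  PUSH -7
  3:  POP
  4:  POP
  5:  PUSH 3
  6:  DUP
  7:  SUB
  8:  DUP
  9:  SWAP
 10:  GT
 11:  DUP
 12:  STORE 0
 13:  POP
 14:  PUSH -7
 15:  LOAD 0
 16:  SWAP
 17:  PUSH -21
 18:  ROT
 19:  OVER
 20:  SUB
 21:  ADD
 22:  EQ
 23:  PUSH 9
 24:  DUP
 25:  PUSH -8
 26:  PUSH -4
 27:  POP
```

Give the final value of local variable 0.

PUSH 6   -> [6]
PUSH -7  -> [6, -7]
POP      -> [6]
POP      -> []
PUSH 3   -> [3]
DUP      -> [3, 3]
SUB      -> [0]
DUP      -> [0, 0]
SWAP     -> [0, 0]
GT       -> [0]
DUP      -> [0, 0]
STORE 0  -> [0]
POP      -> []
PUSH -7  -> [-7]
LOAD 0   -> [-7, 0]
SWAP     -> [0, -7]
PUSH -21 -> [0, -7, -21]
ROT      -> [-7, -21, 0]
OVER     -> [-7, -21, 0, -21]
SUB      -> [-7, -21, 21]
ADD      -> [-7, 0]
EQ       -> [0]
PUSH 9   -> [0, 9]
DUP      -> [0, 9, 9]
PUSH -8  -> [0, 9, 9, -8]
PUSH -4  -> [0, 9, 9, -8, -4]
POP      -> [0, 9, 9, -8]

0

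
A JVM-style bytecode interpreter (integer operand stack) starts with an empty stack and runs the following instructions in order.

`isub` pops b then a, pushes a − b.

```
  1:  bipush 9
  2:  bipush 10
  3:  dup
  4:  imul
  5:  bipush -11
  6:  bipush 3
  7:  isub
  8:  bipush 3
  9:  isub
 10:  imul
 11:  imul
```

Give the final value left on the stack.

bipush 9   : [9]
bipush 10  : [9, 10]
dup        : [9, 10, 10]
imul       : [9, 100]
bipush -11 : [9, 100, -11]
bipush 3   : [9, 100, -11, 3]
isub       : [9, 100, -14]
bipush 3   : [9, 100, -14, 3]
isub       : [9, 100, -17]
imul       : [9, -1700]
imul       : [-15300]

-15300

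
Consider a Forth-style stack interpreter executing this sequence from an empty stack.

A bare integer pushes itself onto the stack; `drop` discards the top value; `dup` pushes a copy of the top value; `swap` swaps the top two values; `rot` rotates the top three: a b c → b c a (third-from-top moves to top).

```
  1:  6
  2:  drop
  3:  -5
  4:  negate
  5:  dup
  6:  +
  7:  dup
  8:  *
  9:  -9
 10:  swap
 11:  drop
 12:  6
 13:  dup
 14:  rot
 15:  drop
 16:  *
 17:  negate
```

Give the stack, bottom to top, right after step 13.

6       [6]
drop    []
-5      [-5]
negate  [5]
dup     [5, 5]
+       [10]
dup     [10, 10]
*       [100]
-9      [100, -9]
swap    [-9, 100]
drop    [-9]
6       [-9, 6]
dup     [-9, 6, 6]

[-9, 6, 6]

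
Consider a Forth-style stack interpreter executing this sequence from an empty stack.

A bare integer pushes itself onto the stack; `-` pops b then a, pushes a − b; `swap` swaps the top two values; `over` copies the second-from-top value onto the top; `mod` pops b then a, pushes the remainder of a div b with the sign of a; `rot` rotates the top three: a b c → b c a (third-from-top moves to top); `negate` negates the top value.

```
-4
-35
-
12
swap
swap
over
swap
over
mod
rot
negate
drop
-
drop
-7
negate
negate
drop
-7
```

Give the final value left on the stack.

-4     : -4
-35    : -4 -35
-      : 31
12     : 31 12
swap   : 12 31
swap   : 31 12
over   : 31 12 31
swap   : 31 31 12
over   : 31 31 12 31
mod    : 31 31 12
rot    : 31 12 31
negate : 31 12 -31
drop   : 31 12
-      : 19
drop   : (empty)
-7     : -7
negate : 7
negate : -7
drop   : (empty)
-7     : -7

-7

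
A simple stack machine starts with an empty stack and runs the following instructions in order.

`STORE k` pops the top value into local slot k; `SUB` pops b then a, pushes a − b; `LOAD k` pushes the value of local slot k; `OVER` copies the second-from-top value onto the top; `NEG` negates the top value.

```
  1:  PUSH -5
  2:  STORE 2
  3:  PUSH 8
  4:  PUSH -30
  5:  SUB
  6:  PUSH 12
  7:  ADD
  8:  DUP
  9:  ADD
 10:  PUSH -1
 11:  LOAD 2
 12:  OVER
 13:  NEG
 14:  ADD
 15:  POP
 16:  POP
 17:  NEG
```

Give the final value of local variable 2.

-5

PUSH -5  : [-5]
STORE 2  : []
PUSH 8   : [8]
PUSH -30 : [8, -30]
SUB      : [38]
PUSH 12  : [38, 12]
ADD      : [50]
DUP      : [50, 50]
ADD      : [100]
PUSH -1  : [100, -1]
LOAD 2   : [100, -1, -5]
OVER     : [100, -1, -5, -1]
NEG      : [100, -1, -5, 1]
ADD      : [100, -1, -4]
POP      : [100, -1]
POP      : [100]
NEG      : [-100]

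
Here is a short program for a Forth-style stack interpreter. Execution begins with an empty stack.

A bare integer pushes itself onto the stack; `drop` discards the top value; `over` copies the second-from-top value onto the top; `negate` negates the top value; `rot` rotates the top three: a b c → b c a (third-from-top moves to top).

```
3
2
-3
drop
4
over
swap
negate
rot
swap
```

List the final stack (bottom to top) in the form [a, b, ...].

[3, 2, 2, -4]

3      : [3]
2      : [3, 2]
-3     : [3, 2, -3]
drop   : [3, 2]
4      : [3, 2, 4]
over   : [3, 2, 4, 2]
swap   : [3, 2, 2, 4]
negate : [3, 2, 2, -4]
rot    : [3, 2, -4, 2]
swap   : [3, 2, 2, -4]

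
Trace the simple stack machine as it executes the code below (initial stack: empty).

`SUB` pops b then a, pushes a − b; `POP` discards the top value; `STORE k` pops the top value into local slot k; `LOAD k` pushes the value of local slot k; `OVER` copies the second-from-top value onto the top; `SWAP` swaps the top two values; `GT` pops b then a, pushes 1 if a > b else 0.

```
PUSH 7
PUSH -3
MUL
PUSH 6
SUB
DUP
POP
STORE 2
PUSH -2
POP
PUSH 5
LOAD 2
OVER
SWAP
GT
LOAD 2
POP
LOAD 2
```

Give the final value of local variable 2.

PUSH 7  : [7]
PUSH -3 : [7, -3]
MUL     : [-21]
PUSH 6  : [-21, 6]
SUB     : [-27]
DUP     : [-27, -27]
POP     : [-27]
STORE 2 : []
PUSH -2 : [-2]
POP     : []
PUSH 5  : [5]
LOAD 2  : [5, -27]
OVER    : [5, -27, 5]
SWAP    : [5, 5, -27]
GT      : [5, 1]
LOAD 2  : [5, 1, -27]
POP     : [5, 1]
LOAD 2  : [5, 1, -27]

-27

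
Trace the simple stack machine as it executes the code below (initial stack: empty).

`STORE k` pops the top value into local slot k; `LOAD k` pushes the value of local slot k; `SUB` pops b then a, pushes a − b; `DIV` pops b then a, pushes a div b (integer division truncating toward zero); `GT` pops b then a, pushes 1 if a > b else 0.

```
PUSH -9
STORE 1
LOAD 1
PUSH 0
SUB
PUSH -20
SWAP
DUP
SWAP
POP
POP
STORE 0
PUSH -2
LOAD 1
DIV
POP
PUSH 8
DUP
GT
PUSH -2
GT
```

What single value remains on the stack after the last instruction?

PUSH -9  → -9
STORE 1  → (empty)
LOAD 1   → -9
PUSH 0   → -9 0
SUB      → -9
PUSH -20 → -9 -20
SWAP     → -20 -9
DUP      → -20 -9 -9
SWAP     → -20 -9 -9
POP      → -20 -9
POP      → -20
STORE 0  → (empty)
PUSH -2  → -2
LOAD 1   → -2 -9
DIV      → 0
POP      → (empty)
PUSH 8   → 8
DUP      → 8 8
GT       → 0
PUSH -2  → 0 -2
GT       → 1

1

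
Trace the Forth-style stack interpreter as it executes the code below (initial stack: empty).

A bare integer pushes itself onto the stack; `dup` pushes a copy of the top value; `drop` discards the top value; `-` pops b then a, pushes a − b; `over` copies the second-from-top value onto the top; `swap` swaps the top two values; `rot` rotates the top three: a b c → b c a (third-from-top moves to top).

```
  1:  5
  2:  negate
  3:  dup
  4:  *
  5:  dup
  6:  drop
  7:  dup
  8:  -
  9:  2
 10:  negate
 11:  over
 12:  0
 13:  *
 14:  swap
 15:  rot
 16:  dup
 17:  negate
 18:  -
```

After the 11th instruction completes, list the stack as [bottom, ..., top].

[0, -2, 0]

5      : 5
negate : -5
dup    : -5 -5
*      : 25
dup    : 25 25
drop   : 25
dup    : 25 25
-      : 0
2      : 0 2
negate : 0 -2
over   : 0 -2 0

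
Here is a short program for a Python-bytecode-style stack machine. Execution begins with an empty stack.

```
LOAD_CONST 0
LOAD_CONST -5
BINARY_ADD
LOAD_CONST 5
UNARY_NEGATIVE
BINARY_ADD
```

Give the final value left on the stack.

-10

LOAD_CONST 0   → [0]
LOAD_CONST -5  → [0, -5]
BINARY_ADD     → [-5]
LOAD_CONST 5   → [-5, 5]
UNARY_NEGATIVE → [-5, -5]
BINARY_ADD     → [-10]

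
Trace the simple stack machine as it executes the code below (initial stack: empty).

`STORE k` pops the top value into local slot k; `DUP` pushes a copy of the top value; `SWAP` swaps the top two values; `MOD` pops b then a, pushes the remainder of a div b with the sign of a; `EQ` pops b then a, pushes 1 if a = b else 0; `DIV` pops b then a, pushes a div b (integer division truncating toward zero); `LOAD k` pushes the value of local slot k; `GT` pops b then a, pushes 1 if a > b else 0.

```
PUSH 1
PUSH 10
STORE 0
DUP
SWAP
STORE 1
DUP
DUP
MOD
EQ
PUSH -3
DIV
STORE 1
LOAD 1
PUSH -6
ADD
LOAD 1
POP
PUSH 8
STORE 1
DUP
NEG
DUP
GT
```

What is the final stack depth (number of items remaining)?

2

PUSH 1  -> 1
PUSH 10 -> 1 10
STORE 0 -> 1
DUP     -> 1 1
SWAP    -> 1 1
STORE 1 -> 1
DUP     -> 1 1
DUP     -> 1 1 1
MOD     -> 1 0
EQ      -> 0
PUSH -3 -> 0 -3
DIV     -> 0
STORE 1 -> (empty)
LOAD 1  -> 0
PUSH -6 -> 0 -6
ADD     -> -6
LOAD 1  -> -6 0
POP     -> -6
PUSH 8  -> -6 8
STORE 1 -> -6
DUP     -> -6 -6
NEG     -> -6 6
DUP     -> -6 6 6
GT      -> -6 0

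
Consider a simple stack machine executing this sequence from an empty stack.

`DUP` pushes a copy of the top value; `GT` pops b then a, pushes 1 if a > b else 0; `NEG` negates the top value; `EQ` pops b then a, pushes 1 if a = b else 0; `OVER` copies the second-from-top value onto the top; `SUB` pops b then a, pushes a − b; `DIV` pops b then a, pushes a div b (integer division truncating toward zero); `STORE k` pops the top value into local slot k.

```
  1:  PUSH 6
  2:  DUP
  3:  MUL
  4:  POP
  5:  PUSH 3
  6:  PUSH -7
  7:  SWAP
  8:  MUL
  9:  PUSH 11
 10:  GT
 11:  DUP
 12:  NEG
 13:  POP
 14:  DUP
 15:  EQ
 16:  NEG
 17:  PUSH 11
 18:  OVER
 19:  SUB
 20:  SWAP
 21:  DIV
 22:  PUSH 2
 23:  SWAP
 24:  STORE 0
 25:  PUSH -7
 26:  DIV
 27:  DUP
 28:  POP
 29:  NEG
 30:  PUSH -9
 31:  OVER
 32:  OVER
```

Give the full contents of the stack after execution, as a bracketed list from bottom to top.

[0, -9, 0, -9]

PUSH 6  → 6
DUP     → 6 6
MUL     → 36
POP     → (empty)
PUSH 3  → 3
PUSH -7 → 3 -7
SWAP    → -7 3
MUL     → -21
PUSH 11 → -21 11
GT      → 0
DUP     → 0 0
NEG     → 0 0
POP     → 0
DUP     → 0 0
EQ      → 1
NEG     → -1
PUSH 11 → -1 11
OVER    → -1 11 -1
SUB     → -1 12
SWAP    → 12 -1
DIV     → -12
PUSH 2  → -12 2
SWAP    → 2 -12
STORE 0 → 2
PUSH -7 → 2 -7
DIV     → 0
DUP     → 0 0
POP     → 0
NEG     → 0
PUSH -9 → 0 -9
OVER    → 0 -9 0
OVER    → 0 -9 0 -9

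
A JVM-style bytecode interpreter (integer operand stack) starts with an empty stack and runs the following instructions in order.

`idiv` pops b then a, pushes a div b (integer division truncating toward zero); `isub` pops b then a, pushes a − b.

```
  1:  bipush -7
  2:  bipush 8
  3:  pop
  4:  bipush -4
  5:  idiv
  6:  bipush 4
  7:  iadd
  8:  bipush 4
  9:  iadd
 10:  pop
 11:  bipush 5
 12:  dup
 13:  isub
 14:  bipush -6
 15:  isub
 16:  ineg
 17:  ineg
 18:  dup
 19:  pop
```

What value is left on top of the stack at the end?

bipush -7 -> [-7]
bipush 8  -> [-7, 8]
pop       -> [-7]
bipush -4 -> [-7, -4]
idiv      -> [1]
bipush 4  -> [1, 4]
iadd      -> [5]
bipush 4  -> [5, 4]
iadd      -> [9]
pop       -> []
bipush 5  -> [5]
dup       -> [5, 5]
isub      -> [0]
bipush -6 -> [0, -6]
isub      -> [6]
ineg      -> [-6]
ineg      -> [6]
dup       -> [6, 6]
pop       -> [6]

6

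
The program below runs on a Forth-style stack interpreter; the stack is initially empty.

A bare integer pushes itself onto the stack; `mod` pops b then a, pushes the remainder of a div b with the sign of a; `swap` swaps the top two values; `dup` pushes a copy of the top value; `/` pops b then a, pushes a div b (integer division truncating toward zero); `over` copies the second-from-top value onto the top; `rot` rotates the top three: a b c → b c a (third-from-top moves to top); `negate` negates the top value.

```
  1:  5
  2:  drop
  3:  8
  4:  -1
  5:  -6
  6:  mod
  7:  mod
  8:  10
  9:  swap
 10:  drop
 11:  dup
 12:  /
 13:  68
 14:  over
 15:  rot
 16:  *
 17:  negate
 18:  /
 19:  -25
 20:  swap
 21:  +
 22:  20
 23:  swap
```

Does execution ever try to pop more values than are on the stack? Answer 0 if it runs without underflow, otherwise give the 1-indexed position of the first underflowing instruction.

0

5      : 5
drop   : (empty)
8      : 8
-1     : 8 -1
-6     : 8 -1 -6
mod    : 8 -1
mod    : 0
10     : 0 10
swap   : 10 0
drop   : 10
dup    : 10 10
/      : 1
68     : 1 68
over   : 1 68 1
rot    : 68 1 1
*      : 68 1
negate : 68 -1
/      : -68
-25    : -68 -25
swap   : -25 -68
+      : -93
20     : -93 20
swap   : 20 -93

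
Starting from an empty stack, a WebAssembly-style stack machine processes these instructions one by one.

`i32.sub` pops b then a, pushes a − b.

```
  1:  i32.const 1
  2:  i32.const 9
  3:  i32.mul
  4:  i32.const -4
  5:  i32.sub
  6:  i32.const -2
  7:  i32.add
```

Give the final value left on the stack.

11

i32.const 1  -> [1]
i32.const 9  -> [1, 9]
i32.mul      -> [9]
i32.const -4 -> [9, -4]
i32.sub      -> [13]
i32.const -2 -> [13, -2]
i32.add      -> [11]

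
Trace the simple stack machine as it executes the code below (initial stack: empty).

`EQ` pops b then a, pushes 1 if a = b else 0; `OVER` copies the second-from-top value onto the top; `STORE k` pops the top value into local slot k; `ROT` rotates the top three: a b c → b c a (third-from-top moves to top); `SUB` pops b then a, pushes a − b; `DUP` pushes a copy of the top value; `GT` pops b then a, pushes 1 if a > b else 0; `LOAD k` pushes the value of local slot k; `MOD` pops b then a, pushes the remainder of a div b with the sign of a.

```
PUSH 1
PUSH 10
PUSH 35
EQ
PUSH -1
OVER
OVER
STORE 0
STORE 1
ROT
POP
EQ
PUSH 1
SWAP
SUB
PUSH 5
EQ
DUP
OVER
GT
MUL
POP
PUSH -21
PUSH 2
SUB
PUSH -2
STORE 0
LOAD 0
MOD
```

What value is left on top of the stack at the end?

-1

PUSH 1   -> [1]
PUSH 10  -> [1, 10]
PUSH 35  -> [1, 10, 35]
EQ       -> [1, 0]
PUSH -1  -> [1, 0, -1]
OVER     -> [1, 0, -1, 0]
OVER     -> [1, 0, -1, 0, -1]
STORE 0  -> [1, 0, -1, 0]
STORE 1  -> [1, 0, -1]
ROT      -> [0, -1, 1]
POP      -> [0, -1]
EQ       -> [0]
PUSH 1   -> [0, 1]
SWAP     -> [1, 0]
SUB      -> [1]
PUSH 5   -> [1, 5]
EQ       -> [0]
DUP      -> [0, 0]
OVER     -> [0, 0, 0]
GT       -> [0, 0]
MUL      -> [0]
POP      -> []
PUSH -21 -> [-21]
PUSH 2   -> [-21, 2]
SUB      -> [-23]
PUSH -2  -> [-23, -2]
STORE 0  -> [-23]
LOAD 0   -> [-23, -2]
MOD      -> [-1]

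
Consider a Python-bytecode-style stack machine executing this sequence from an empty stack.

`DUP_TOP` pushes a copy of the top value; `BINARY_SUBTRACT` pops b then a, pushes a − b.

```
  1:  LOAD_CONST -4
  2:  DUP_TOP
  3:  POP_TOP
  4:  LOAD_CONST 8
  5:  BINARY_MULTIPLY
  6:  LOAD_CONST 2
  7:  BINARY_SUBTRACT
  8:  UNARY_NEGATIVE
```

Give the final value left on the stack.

34

LOAD_CONST -4   -> -4
DUP_TOP         -> -4 -4
POP_TOP         -> -4
LOAD_CONST 8    -> -4 8
BINARY_MULTIPLY -> -32
LOAD_CONST 2    -> -32 2
BINARY_SUBTRACT -> -34
UNARY_NEGATIVE  -> 34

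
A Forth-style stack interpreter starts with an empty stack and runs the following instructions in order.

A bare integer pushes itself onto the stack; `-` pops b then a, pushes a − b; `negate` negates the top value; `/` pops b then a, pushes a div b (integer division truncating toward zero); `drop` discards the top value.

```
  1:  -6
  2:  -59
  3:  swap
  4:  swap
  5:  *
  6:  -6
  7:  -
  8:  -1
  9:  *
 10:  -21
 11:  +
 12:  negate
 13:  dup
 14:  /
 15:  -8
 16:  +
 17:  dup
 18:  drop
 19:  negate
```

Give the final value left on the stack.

7

-6     : [-6]
-59    : [-6, -59]
swap   : [-59, -6]
swap   : [-6, -59]
*      : [354]
-6     : [354, -6]
-      : [360]
-1     : [360, -1]
*      : [-360]
-21    : [-360, -21]
+      : [-381]
negate : [381]
dup    : [381, 381]
/      : [1]
-8     : [1, -8]
+      : [-7]
dup    : [-7, -7]
drop   : [-7]
negate : [7]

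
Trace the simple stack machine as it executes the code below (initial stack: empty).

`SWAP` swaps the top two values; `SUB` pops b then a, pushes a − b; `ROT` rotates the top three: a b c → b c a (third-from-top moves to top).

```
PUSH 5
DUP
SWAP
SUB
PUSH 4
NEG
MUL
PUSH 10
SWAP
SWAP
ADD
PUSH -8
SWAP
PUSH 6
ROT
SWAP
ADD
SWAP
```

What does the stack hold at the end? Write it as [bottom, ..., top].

PUSH 5  -> [5]
DUP     -> [5, 5]
SWAP    -> [5, 5]
SUB     -> [0]
PUSH 4  -> [0, 4]
NEG     -> [0, -4]
MUL     -> [0]
PUSH 10 -> [0, 10]
SWAP    -> [10, 0]
SWAP    -> [0, 10]
ADD     -> [10]
PUSH -8 -> [10, -8]
SWAP    -> [-8, 10]
PUSH 6  -> [-8, 10, 6]
ROT     -> [10, 6, -8]
SWAP    -> [10, -8, 6]
ADD     -> [10, -2]
SWAP    -> [-2, 10]

[-2, 10]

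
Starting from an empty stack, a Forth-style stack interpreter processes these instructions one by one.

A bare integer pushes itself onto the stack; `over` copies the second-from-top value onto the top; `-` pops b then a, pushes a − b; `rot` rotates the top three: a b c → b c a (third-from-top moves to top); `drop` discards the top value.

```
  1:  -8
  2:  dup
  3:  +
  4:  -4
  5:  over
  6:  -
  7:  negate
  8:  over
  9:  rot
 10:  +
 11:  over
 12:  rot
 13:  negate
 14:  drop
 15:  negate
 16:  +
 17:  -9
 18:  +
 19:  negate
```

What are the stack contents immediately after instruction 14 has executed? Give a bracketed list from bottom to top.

[-32, -12]

-8      [-8]
dup     [-8, -8]
+       [-16]
-4      [-16, -4]
over    [-16, -4, -16]
-       [-16, 12]
negate  [-16, -12]
over    [-16, -12, -16]
rot     [-12, -16, -16]
+       [-12, -32]
over    [-12, -32, -12]
rot     [-32, -12, -12]
negate  [-32, -12, 12]
drop    [-32, -12]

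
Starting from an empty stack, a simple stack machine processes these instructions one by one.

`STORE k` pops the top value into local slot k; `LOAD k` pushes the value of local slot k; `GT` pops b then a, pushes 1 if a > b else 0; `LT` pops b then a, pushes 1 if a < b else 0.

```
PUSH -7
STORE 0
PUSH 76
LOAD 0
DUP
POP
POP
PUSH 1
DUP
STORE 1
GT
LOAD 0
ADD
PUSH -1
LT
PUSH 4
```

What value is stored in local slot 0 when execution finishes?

PUSH -7  [-7]
STORE 0  []
PUSH 76  [76]
LOAD 0   [76, -7]
DUP      [76, -7, -7]
POP      [76, -7]
POP      [76]
PUSH 1   [76, 1]
DUP      [76, 1, 1]
STORE 1  [76, 1]
GT       [1]
LOAD 0   [1, -7]
ADD      [-6]
PUSH -1  [-6, -1]
LT       [1]
PUSH 4   [1, 4]

-7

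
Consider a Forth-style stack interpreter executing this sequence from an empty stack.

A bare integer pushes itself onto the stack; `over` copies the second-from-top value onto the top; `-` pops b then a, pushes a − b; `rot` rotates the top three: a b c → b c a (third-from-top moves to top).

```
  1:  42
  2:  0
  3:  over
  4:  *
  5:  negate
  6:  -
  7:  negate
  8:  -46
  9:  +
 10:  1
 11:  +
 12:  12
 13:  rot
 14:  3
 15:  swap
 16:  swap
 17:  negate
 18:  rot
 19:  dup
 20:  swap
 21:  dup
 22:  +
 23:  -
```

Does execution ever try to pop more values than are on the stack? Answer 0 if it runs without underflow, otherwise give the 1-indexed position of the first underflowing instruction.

42     → 42
0      → 42 0
over   → 42 0 42
*      → 42 0
negate → 42 0
-      → 42
negate → -42
-46    → -42 -46
+      → -88
1      → -88 1
+      → -87
12     → -87 12
rot  — needs 3 operands, stack has 2 → underflow

13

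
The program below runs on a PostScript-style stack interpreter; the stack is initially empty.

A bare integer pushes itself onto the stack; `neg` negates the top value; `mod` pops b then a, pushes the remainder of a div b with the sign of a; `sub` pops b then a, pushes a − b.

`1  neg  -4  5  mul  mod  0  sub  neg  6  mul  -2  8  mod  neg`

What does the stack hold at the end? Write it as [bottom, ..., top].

1   → 1
neg → -1
-4  → -1 -4
5   → -1 -4 5
mul → -1 -20
mod → -1
0   → -1 0
sub → -1
neg → 1
6   → 1 6
mul → 6
-2  → 6 -2
8   → 6 -2 8
mod → 6 -2
neg → 6 2

[6, 2]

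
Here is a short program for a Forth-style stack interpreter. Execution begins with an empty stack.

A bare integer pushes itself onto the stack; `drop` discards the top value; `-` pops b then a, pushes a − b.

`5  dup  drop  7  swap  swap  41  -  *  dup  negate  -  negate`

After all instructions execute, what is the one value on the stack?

340

5      : [5]
dup    : [5, 5]
drop   : [5]
7      : [5, 7]
swap   : [7, 5]
swap   : [5, 7]
41     : [5, 7, 41]
-      : [5, -34]
*      : [-170]
dup    : [-170, -170]
negate : [-170, 170]
-      : [-340]
negate : [340]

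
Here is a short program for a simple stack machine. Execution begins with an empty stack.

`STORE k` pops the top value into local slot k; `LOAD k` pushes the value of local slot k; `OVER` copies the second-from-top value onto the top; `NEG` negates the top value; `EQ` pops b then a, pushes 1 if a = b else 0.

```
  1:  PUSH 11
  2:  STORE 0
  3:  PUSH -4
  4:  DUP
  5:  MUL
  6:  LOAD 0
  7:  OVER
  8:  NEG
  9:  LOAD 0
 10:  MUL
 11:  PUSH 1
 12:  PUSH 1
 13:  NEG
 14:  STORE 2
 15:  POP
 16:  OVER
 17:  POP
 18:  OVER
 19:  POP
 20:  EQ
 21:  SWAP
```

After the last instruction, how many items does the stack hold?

2

PUSH 11 → [11]
STORE 0 → []
PUSH -4 → [-4]
DUP     → [-4, -4]
MUL     → [16]
LOAD 0  → [16, 11]
OVER    → [16, 11, 16]
NEG     → [16, 11, -16]
LOAD 0  → [16, 11, -16, 11]
MUL     → [16, 11, -176]
PUSH 1  → [16, 11, -176, 1]
PUSH 1  → [16, 11, -176, 1, 1]
NEG     → [16, 11, -176, 1, -1]
STORE 2 → [16, 11, -176, 1]
POP     → [16, 11, -176]
OVER    → [16, 11, -176, 11]
POP     → [16, 11, -176]
OVER    → [16, 11, -176, 11]
POP     → [16, 11, -176]
EQ      → [16, 0]
SWAP    → [0, 16]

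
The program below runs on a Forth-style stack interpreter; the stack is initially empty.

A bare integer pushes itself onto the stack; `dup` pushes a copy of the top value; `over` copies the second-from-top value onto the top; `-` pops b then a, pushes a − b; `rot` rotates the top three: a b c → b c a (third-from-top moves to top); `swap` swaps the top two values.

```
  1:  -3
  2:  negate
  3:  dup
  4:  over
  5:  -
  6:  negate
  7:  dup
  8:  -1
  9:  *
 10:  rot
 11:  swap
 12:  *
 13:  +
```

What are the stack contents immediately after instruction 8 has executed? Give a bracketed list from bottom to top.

-3     -> [-3]
negate -> [3]
dup    -> [3, 3]
over   -> [3, 3, 3]
-      -> [3, 0]
negate -> [3, 0]
dup    -> [3, 0, 0]
-1     -> [3, 0, 0, -1]

[3, 0, 0, -1]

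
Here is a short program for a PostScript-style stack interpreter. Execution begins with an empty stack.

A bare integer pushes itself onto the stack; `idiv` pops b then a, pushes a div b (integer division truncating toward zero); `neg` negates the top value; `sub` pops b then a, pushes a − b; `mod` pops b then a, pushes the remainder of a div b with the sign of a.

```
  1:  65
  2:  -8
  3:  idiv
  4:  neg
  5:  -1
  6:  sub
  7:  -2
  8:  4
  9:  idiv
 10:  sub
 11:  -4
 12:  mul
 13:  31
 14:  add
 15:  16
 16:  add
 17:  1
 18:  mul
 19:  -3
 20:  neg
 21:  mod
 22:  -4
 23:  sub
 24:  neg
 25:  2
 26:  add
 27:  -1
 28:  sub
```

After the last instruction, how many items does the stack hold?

1

65    65
-8    65 -8
idiv  -8
neg   8
-1    8 -1
sub   9
-2    9 -2
4     9 -2 4
idiv  9 0
sub   9
-4    9 -4
mul   -36
31    -36 31
add   -5
16    -5 16
add   11
1     11 1
mul   11
-3    11 -3
neg   11 3
mod   2
-4    2 -4
sub   6
neg   -6
2     -6 2
add   -4
-1    -4 -1
sub   -3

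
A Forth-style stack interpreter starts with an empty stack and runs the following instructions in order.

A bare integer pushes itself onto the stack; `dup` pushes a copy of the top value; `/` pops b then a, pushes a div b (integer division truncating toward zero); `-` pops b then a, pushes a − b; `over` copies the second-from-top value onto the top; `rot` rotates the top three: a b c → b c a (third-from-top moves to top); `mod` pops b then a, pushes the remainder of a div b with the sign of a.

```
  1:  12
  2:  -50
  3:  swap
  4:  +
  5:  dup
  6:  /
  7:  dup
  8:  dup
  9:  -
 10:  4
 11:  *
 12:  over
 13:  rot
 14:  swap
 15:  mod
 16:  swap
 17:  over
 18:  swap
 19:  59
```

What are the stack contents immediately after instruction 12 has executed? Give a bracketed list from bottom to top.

[1, 0, 1]

12   → [12]
-50  → [12, -50]
swap → [-50, 12]
+    → [-38]
dup  → [-38, -38]
/    → [1]
dup  → [1, 1]
dup  → [1, 1, 1]
-    → [1, 0]
4    → [1, 0, 4]
*    → [1, 0]
over → [1, 0, 1]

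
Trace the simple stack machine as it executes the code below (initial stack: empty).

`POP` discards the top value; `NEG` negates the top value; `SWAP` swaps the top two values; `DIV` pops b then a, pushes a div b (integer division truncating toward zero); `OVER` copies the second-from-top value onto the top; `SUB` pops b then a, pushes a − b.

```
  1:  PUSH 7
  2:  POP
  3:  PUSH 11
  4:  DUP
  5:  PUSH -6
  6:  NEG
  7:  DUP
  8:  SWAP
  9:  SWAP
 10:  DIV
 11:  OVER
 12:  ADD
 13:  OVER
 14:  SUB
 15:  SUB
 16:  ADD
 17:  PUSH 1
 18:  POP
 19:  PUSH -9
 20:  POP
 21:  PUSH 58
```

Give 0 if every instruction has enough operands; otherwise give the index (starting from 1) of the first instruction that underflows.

0

PUSH 7  -> 7
POP     -> (empty)
PUSH 11 -> 11
DUP     -> 11 11
PUSH -6 -> 11 11 -6
NEG     -> 11 11 6
DUP     -> 11 11 6 6
SWAP    -> 11 11 6 6
SWAP    -> 11 11 6 6
DIV     -> 11 11 1
OVER    -> 11 11 1 11
ADD     -> 11 11 12
OVER    -> 11 11 12 11
SUB     -> 11 11 1
SUB     -> 11 10
ADD     -> 21
PUSH 1  -> 21 1
POP     -> 21
PUSH -9 -> 21 -9
POP     -> 21
PUSH 58 -> 21 58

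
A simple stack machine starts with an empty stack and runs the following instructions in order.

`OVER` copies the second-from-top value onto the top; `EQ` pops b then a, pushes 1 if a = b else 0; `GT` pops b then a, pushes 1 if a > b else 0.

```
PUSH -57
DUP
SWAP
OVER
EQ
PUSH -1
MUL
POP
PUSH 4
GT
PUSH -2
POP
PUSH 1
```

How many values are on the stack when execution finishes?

2

PUSH -57 -> -57
DUP      -> -57 -57
SWAP     -> -57 -57
OVER     -> -57 -57 -57
EQ       -> -57 1
PUSH -1  -> -57 1 -1
MUL      -> -57 -1
POP      -> -57
PUSH 4   -> -57 4
GT       -> 0
PUSH -2  -> 0 -2
POP      -> 0
PUSH 1   -> 0 1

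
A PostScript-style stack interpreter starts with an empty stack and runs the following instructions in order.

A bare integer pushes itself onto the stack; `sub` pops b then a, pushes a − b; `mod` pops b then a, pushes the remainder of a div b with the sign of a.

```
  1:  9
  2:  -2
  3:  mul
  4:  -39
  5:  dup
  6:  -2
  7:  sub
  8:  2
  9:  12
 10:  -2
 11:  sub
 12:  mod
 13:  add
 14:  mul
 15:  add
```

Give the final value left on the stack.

1347

9   -> 9
-2  -> 9 -2
mul -> -18
-39 -> -18 -39
dup -> -18 -39 -39
-2  -> -18 -39 -39 -2
sub -> -18 -39 -37
2   -> -18 -39 -37 2
12  -> -18 -39 -37 2 12
-2  -> -18 -39 -37 2 12 -2
sub -> -18 -39 -37 2 14
mod -> -18 -39 -37 2
add -> -18 -39 -35
mul -> -18 1365
add -> 1347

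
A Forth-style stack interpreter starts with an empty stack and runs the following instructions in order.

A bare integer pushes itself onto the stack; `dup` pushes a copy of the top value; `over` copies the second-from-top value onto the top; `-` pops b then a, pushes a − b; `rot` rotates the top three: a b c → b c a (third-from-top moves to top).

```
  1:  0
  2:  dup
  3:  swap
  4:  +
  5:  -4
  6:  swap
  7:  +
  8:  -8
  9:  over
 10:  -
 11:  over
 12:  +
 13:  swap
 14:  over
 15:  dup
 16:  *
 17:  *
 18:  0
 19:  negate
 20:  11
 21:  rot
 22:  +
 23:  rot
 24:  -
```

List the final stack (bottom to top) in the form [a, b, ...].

[0, -237]

0       [0]
dup     [0, 0]
swap    [0, 0]
+       [0]
-4      [0, -4]
swap    [-4, 0]
+       [-4]
-8      [-4, -8]
over    [-4, -8, -4]
-       [-4, -4]
over    [-4, -4, -4]
+       [-4, -8]
swap    [-8, -4]
over    [-8, -4, -8]
dup     [-8, -4, -8, -8]
*       [-8, -4, 64]
*       [-8, -256]
0       [-8, -256, 0]
negate  [-8, -256, 0]
11      [-8, -256, 0, 11]
rot     [-8, 0, 11, -256]
+       [-8, 0, -245]
rot     [0, -245, -8]
-       [0, -237]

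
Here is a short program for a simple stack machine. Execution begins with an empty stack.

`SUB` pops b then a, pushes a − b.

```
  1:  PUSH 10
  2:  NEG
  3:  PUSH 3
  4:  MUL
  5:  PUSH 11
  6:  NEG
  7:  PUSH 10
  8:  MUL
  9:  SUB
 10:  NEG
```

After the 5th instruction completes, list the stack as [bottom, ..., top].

[-30, 11]

PUSH 10 : [10]
NEG     : [-10]
PUSH 3  : [-10, 3]
MUL     : [-30]
PUSH 11 : [-30, 11]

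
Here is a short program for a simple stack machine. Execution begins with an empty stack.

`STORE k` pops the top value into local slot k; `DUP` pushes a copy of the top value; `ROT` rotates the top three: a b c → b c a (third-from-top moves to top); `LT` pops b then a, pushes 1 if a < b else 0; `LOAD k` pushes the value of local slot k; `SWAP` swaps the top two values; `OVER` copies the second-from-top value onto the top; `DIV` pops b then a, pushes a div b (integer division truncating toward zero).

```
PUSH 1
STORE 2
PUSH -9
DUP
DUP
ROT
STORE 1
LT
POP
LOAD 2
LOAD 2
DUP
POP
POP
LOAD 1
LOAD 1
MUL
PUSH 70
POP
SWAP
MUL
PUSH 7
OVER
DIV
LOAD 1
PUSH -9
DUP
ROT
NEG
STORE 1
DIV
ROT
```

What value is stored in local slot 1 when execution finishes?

PUSH 1   [1]
STORE 2  []
PUSH -9  [-9]
DUP      [-9, -9]
DUP      [-9, -9, -9]
ROT      [-9, -9, -9]
STORE 1  [-9, -9]
LT       [0]
POP      []
LOAD 2   [1]
LOAD 2   [1, 1]
DUP      [1, 1, 1]
POP      [1, 1]
POP      [1]
LOAD 1   [1, -9]
LOAD 1   [1, -9, -9]
MUL      [1, 81]
PUSH 70  [1, 81, 70]
POP      [1, 81]
SWAP     [81, 1]
MUL      [81]
PUSH 7   [81, 7]
OVER     [81, 7, 81]
DIV      [81, 0]
LOAD 1   [81, 0, -9]
PUSH -9  [81, 0, -9, -9]
DUP      [81, 0, -9, -9, -9]
ROT      [81, 0, -9, -9, -9]
NEG      [81, 0, -9, -9, 9]
STORE 1  [81, 0, -9, -9]
DIV      [81, 0, 1]
ROT      [0, 1, 81]

9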